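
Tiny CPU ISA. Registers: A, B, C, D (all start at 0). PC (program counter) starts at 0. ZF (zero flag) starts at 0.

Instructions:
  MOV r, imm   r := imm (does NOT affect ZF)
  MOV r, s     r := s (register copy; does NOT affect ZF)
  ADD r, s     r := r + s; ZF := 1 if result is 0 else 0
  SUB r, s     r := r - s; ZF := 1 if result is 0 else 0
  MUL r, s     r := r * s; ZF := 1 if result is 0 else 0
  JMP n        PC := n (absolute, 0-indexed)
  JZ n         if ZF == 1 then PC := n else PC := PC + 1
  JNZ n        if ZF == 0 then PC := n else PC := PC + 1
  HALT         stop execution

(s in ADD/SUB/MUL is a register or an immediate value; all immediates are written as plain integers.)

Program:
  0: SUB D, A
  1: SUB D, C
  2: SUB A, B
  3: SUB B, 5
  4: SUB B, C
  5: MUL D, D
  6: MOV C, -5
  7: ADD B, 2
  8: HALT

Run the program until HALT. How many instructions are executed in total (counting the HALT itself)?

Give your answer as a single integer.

Answer: 9

Derivation:
Step 1: PC=0 exec 'SUB D, A'. After: A=0 B=0 C=0 D=0 ZF=1 PC=1
Step 2: PC=1 exec 'SUB D, C'. After: A=0 B=0 C=0 D=0 ZF=1 PC=2
Step 3: PC=2 exec 'SUB A, B'. After: A=0 B=0 C=0 D=0 ZF=1 PC=3
Step 4: PC=3 exec 'SUB B, 5'. After: A=0 B=-5 C=0 D=0 ZF=0 PC=4
Step 5: PC=4 exec 'SUB B, C'. After: A=0 B=-5 C=0 D=0 ZF=0 PC=5
Step 6: PC=5 exec 'MUL D, D'. After: A=0 B=-5 C=0 D=0 ZF=1 PC=6
Step 7: PC=6 exec 'MOV C, -5'. After: A=0 B=-5 C=-5 D=0 ZF=1 PC=7
Step 8: PC=7 exec 'ADD B, 2'. After: A=0 B=-3 C=-5 D=0 ZF=0 PC=8
Step 9: PC=8 exec 'HALT'. After: A=0 B=-3 C=-5 D=0 ZF=0 PC=8 HALTED
Total instructions executed: 9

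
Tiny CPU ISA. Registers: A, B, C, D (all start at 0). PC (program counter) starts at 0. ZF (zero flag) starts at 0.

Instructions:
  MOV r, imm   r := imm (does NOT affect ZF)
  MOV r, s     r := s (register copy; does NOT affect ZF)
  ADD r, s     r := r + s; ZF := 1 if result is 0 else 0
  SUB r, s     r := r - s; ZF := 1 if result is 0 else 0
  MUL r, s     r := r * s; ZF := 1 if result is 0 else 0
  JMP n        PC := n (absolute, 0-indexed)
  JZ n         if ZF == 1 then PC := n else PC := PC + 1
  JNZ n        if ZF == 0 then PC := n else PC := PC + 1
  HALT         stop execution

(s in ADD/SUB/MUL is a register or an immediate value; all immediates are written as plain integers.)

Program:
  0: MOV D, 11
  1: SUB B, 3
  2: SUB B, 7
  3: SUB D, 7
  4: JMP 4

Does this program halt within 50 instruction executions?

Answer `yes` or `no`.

Step 1: PC=0 exec 'MOV D, 11'. After: A=0 B=0 C=0 D=11 ZF=0 PC=1
Step 2: PC=1 exec 'SUB B, 3'. After: A=0 B=-3 C=0 D=11 ZF=0 PC=2
Step 3: PC=2 exec 'SUB B, 7'. After: A=0 B=-10 C=0 D=11 ZF=0 PC=3
Step 4: PC=3 exec 'SUB D, 7'. After: A=0 B=-10 C=0 D=4 ZF=0 PC=4
Step 5: PC=4 exec 'JMP 4'. After: A=0 B=-10 C=0 D=4 ZF=0 PC=4
State after step 5 equals state after step 4: the program is in a cycle of length 1 and will never halt.

Answer: no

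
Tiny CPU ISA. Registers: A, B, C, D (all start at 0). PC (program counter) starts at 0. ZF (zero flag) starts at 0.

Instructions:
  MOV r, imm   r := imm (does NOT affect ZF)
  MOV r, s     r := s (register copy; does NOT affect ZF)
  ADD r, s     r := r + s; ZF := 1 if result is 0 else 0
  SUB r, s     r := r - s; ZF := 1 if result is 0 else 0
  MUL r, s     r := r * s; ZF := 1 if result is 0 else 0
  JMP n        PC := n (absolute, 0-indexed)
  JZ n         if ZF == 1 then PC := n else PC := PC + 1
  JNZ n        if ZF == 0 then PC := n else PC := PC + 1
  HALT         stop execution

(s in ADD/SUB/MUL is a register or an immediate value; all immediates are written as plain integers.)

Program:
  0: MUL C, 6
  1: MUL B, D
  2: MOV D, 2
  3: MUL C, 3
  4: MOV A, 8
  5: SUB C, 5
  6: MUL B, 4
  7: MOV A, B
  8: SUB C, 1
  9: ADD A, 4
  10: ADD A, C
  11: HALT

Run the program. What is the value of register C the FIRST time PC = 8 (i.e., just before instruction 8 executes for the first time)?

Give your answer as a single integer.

Step 1: PC=0 exec 'MUL C, 6'. After: A=0 B=0 C=0 D=0 ZF=1 PC=1
Step 2: PC=1 exec 'MUL B, D'. After: A=0 B=0 C=0 D=0 ZF=1 PC=2
Step 3: PC=2 exec 'MOV D, 2'. After: A=0 B=0 C=0 D=2 ZF=1 PC=3
Step 4: PC=3 exec 'MUL C, 3'. After: A=0 B=0 C=0 D=2 ZF=1 PC=4
Step 5: PC=4 exec 'MOV A, 8'. After: A=8 B=0 C=0 D=2 ZF=1 PC=5
Step 6: PC=5 exec 'SUB C, 5'. After: A=8 B=0 C=-5 D=2 ZF=0 PC=6
Step 7: PC=6 exec 'MUL B, 4'. After: A=8 B=0 C=-5 D=2 ZF=1 PC=7
Step 8: PC=7 exec 'MOV A, B'. After: A=0 B=0 C=-5 D=2 ZF=1 PC=8
First time PC=8: C=-5

-5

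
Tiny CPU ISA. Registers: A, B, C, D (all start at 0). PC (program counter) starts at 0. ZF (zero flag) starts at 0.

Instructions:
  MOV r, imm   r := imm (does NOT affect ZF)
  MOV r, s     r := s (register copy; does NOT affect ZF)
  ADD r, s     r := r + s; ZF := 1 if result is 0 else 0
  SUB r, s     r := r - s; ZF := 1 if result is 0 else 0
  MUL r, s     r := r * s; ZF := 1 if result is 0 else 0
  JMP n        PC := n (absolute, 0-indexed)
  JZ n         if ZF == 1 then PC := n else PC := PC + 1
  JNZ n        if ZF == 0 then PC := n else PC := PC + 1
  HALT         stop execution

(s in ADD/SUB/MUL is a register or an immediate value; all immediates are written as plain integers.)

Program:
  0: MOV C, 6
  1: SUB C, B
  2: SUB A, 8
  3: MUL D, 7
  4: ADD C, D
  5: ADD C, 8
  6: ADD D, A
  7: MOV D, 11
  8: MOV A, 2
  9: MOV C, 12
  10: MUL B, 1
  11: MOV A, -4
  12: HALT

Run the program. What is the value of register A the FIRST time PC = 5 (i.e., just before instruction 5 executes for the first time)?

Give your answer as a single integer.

Step 1: PC=0 exec 'MOV C, 6'. After: A=0 B=0 C=6 D=0 ZF=0 PC=1
Step 2: PC=1 exec 'SUB C, B'. After: A=0 B=0 C=6 D=0 ZF=0 PC=2
Step 3: PC=2 exec 'SUB A, 8'. After: A=-8 B=0 C=6 D=0 ZF=0 PC=3
Step 4: PC=3 exec 'MUL D, 7'. After: A=-8 B=0 C=6 D=0 ZF=1 PC=4
Step 5: PC=4 exec 'ADD C, D'. After: A=-8 B=0 C=6 D=0 ZF=0 PC=5
First time PC=5: A=-8

-8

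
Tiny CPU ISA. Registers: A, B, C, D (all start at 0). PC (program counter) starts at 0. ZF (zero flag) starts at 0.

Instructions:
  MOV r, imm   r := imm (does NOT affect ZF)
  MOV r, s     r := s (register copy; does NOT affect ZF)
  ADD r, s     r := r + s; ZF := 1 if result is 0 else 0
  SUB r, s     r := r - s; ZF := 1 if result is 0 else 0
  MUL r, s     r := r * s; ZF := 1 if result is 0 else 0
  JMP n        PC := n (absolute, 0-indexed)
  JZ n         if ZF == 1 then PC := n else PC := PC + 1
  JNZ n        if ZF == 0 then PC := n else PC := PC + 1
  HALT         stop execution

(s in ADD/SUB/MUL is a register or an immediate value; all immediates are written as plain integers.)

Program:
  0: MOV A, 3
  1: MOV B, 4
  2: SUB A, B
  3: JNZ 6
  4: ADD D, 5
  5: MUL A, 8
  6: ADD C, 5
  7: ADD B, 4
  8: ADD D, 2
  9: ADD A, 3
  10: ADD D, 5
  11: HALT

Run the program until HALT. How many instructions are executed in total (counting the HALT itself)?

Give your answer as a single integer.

Answer: 10

Derivation:
Step 1: PC=0 exec 'MOV A, 3'. After: A=3 B=0 C=0 D=0 ZF=0 PC=1
Step 2: PC=1 exec 'MOV B, 4'. After: A=3 B=4 C=0 D=0 ZF=0 PC=2
Step 3: PC=2 exec 'SUB A, B'. After: A=-1 B=4 C=0 D=0 ZF=0 PC=3
Step 4: PC=3 exec 'JNZ 6'. After: A=-1 B=4 C=0 D=0 ZF=0 PC=6
Step 5: PC=6 exec 'ADD C, 5'. After: A=-1 B=4 C=5 D=0 ZF=0 PC=7
Step 6: PC=7 exec 'ADD B, 4'. After: A=-1 B=8 C=5 D=0 ZF=0 PC=8
Step 7: PC=8 exec 'ADD D, 2'. After: A=-1 B=8 C=5 D=2 ZF=0 PC=9
Step 8: PC=9 exec 'ADD A, 3'. After: A=2 B=8 C=5 D=2 ZF=0 PC=10
Step 9: PC=10 exec 'ADD D, 5'. After: A=2 B=8 C=5 D=7 ZF=0 PC=11
Step 10: PC=11 exec 'HALT'. After: A=2 B=8 C=5 D=7 ZF=0 PC=11 HALTED
Total instructions executed: 10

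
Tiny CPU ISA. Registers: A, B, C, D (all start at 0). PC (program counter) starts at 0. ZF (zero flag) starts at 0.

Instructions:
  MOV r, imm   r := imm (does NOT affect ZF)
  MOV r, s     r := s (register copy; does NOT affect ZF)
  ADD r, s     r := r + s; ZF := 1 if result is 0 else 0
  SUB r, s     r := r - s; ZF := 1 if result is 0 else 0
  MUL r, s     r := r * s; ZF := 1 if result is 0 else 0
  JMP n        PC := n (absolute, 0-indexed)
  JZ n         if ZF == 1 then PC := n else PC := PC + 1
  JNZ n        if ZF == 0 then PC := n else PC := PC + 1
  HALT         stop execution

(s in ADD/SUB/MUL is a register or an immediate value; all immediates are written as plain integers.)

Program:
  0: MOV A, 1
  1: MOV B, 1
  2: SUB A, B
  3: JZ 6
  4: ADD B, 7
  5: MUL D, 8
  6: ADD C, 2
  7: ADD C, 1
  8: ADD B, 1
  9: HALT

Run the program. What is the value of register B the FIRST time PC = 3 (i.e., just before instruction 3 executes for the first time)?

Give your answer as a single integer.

Step 1: PC=0 exec 'MOV A, 1'. After: A=1 B=0 C=0 D=0 ZF=0 PC=1
Step 2: PC=1 exec 'MOV B, 1'. After: A=1 B=1 C=0 D=0 ZF=0 PC=2
Step 3: PC=2 exec 'SUB A, B'. After: A=0 B=1 C=0 D=0 ZF=1 PC=3
First time PC=3: B=1

1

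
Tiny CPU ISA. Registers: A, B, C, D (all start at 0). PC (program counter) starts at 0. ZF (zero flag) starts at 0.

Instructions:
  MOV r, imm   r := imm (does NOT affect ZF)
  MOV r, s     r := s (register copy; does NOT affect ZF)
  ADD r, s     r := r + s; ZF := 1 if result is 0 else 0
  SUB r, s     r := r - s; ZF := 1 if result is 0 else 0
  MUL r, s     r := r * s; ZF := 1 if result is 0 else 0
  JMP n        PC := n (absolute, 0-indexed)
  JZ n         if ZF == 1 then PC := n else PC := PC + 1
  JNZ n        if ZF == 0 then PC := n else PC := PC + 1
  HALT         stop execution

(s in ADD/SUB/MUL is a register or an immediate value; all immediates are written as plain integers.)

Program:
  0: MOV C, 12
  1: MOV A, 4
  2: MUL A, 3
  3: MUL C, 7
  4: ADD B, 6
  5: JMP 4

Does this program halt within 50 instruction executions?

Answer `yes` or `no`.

Answer: no

Derivation:
Step 1: PC=0 exec 'MOV C, 12'. After: A=0 B=0 C=12 D=0 ZF=0 PC=1
Step 2: PC=1 exec 'MOV A, 4'. After: A=4 B=0 C=12 D=0 ZF=0 PC=2
Step 3: PC=2 exec 'MUL A, 3'. After: A=12 B=0 C=12 D=0 ZF=0 PC=3
Step 4: PC=3 exec 'MUL C, 7'. After: A=12 B=0 C=84 D=0 ZF=0 PC=4
Step 5: PC=4 exec 'ADD B, 6'. After: A=12 B=6 C=84 D=0 ZF=0 PC=5
Step 6: PC=5 exec 'JMP 4'. After: A=12 B=6 C=84 D=0 ZF=0 PC=4
Step 7: PC=4 exec 'ADD B, 6'. After: A=12 B=12 C=84 D=0 ZF=0 PC=5
Step 8: PC=5 exec 'JMP 4'. After: A=12 B=12 C=84 D=0 ZF=0 PC=4
Step 9: PC=4 exec 'ADD B, 6'. After: A=12 B=18 C=84 D=0 ZF=0 PC=5
Step 10: PC=5 exec 'JMP 4'. After: A=12 B=18 C=84 D=0 ZF=0 PC=4
Step 11: PC=4 exec 'ADD B, 6'. After: A=12 B=24 C=84 D=0 ZF=0 PC=5
Step 12: PC=5 exec 'JMP 4'. After: A=12 B=24 C=84 D=0 ZF=0 PC=4
Step 13: PC=4 exec 'ADD B, 6'. After: A=12 B=30 C=84 D=0 ZF=0 PC=5
Step 14: PC=5 exec 'JMP 4'. After: A=12 B=30 C=84 D=0 ZF=0 PC=4
Step 15: PC=4 exec 'ADD B, 6'. After: A=12 B=36 C=84 D=0 ZF=0 PC=5
After 50 steps: not halted. PC revisits the same instructions with no path to HALT; will never halt.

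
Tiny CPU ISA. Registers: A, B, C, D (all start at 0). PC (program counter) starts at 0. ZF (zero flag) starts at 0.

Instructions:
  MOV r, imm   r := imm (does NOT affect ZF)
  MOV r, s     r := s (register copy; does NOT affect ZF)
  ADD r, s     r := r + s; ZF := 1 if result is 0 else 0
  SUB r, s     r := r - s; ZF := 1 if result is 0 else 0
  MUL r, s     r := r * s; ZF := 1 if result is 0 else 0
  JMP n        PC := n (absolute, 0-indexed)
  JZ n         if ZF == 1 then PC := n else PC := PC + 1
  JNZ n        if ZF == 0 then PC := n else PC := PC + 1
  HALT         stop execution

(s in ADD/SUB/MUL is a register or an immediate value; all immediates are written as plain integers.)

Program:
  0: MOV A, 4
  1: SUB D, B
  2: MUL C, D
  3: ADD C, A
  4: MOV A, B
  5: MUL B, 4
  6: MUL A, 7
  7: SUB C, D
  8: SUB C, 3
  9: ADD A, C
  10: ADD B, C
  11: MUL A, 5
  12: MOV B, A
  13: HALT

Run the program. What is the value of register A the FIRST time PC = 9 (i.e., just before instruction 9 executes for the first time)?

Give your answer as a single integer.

Step 1: PC=0 exec 'MOV A, 4'. After: A=4 B=0 C=0 D=0 ZF=0 PC=1
Step 2: PC=1 exec 'SUB D, B'. After: A=4 B=0 C=0 D=0 ZF=1 PC=2
Step 3: PC=2 exec 'MUL C, D'. After: A=4 B=0 C=0 D=0 ZF=1 PC=3
Step 4: PC=3 exec 'ADD C, A'. After: A=4 B=0 C=4 D=0 ZF=0 PC=4
Step 5: PC=4 exec 'MOV A, B'. After: A=0 B=0 C=4 D=0 ZF=0 PC=5
Step 6: PC=5 exec 'MUL B, 4'. After: A=0 B=0 C=4 D=0 ZF=1 PC=6
Step 7: PC=6 exec 'MUL A, 7'. After: A=0 B=0 C=4 D=0 ZF=1 PC=7
Step 8: PC=7 exec 'SUB C, D'. After: A=0 B=0 C=4 D=0 ZF=0 PC=8
Step 9: PC=8 exec 'SUB C, 3'. After: A=0 B=0 C=1 D=0 ZF=0 PC=9
First time PC=9: A=0

0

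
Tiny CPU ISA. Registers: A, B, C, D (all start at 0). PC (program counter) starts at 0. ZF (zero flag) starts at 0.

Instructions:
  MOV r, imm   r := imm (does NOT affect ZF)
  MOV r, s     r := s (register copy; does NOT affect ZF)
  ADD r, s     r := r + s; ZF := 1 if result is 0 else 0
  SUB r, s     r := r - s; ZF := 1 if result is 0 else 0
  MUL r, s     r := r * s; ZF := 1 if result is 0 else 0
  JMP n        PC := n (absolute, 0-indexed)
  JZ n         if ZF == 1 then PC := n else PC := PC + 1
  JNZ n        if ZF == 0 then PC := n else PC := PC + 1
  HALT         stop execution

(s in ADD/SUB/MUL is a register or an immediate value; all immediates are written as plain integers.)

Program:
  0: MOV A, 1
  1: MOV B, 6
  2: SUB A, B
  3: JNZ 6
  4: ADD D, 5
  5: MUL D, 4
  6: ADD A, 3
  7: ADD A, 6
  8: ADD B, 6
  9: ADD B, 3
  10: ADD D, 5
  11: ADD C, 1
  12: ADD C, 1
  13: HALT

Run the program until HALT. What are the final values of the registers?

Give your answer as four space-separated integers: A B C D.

Answer: 4 15 2 5

Derivation:
Step 1: PC=0 exec 'MOV A, 1'. After: A=1 B=0 C=0 D=0 ZF=0 PC=1
Step 2: PC=1 exec 'MOV B, 6'. After: A=1 B=6 C=0 D=0 ZF=0 PC=2
Step 3: PC=2 exec 'SUB A, B'. After: A=-5 B=6 C=0 D=0 ZF=0 PC=3
Step 4: PC=3 exec 'JNZ 6'. After: A=-5 B=6 C=0 D=0 ZF=0 PC=6
Step 5: PC=6 exec 'ADD A, 3'. After: A=-2 B=6 C=0 D=0 ZF=0 PC=7
Step 6: PC=7 exec 'ADD A, 6'. After: A=4 B=6 C=0 D=0 ZF=0 PC=8
Step 7: PC=8 exec 'ADD B, 6'. After: A=4 B=12 C=0 D=0 ZF=0 PC=9
Step 8: PC=9 exec 'ADD B, 3'. After: A=4 B=15 C=0 D=0 ZF=0 PC=10
Step 9: PC=10 exec 'ADD D, 5'. After: A=4 B=15 C=0 D=5 ZF=0 PC=11
Step 10: PC=11 exec 'ADD C, 1'. After: A=4 B=15 C=1 D=5 ZF=0 PC=12
Step 11: PC=12 exec 'ADD C, 1'. After: A=4 B=15 C=2 D=5 ZF=0 PC=13
Step 12: PC=13 exec 'HALT'. After: A=4 B=15 C=2 D=5 ZF=0 PC=13 HALTED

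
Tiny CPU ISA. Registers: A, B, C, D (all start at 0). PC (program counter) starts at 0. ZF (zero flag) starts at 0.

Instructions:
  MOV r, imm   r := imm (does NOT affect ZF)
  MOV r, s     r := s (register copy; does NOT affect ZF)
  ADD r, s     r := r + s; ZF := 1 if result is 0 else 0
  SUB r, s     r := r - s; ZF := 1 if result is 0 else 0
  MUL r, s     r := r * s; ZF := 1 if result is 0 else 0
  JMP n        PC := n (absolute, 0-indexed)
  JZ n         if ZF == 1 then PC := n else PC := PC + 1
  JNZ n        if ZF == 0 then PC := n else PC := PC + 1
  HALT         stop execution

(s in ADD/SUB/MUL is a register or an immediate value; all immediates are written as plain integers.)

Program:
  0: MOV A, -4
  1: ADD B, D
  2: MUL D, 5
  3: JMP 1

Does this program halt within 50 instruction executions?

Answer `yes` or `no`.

Answer: no

Derivation:
Step 1: PC=0 exec 'MOV A, -4'. After: A=-4 B=0 C=0 D=0 ZF=0 PC=1
Step 2: PC=1 exec 'ADD B, D'. After: A=-4 B=0 C=0 D=0 ZF=1 PC=2
Step 3: PC=2 exec 'MUL D, 5'. After: A=-4 B=0 C=0 D=0 ZF=1 PC=3
Step 4: PC=3 exec 'JMP 1'. After: A=-4 B=0 C=0 D=0 ZF=1 PC=1
Step 5: PC=1 exec 'ADD B, D'. After: A=-4 B=0 C=0 D=0 ZF=1 PC=2
State after step 5 equals state after step 2: the program is in a cycle of length 3 and will never halt.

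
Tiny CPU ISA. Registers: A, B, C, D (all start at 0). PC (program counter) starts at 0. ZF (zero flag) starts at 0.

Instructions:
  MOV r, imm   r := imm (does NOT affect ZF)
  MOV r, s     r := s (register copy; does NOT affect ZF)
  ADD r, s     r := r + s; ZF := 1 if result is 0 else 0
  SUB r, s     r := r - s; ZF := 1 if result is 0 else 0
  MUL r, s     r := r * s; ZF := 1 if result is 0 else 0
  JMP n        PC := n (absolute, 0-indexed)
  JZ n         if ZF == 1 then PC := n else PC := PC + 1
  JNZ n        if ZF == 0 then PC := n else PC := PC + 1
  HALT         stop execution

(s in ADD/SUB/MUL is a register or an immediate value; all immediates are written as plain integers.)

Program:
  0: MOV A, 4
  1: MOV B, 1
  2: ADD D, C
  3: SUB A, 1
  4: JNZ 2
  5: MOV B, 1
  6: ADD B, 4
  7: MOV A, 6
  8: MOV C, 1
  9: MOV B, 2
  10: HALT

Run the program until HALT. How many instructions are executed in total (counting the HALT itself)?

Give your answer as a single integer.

Step 1: PC=0 exec 'MOV A, 4'. After: A=4 B=0 C=0 D=0 ZF=0 PC=1
Step 2: PC=1 exec 'MOV B, 1'. After: A=4 B=1 C=0 D=0 ZF=0 PC=2
Step 3: PC=2 exec 'ADD D, C'. After: A=4 B=1 C=0 D=0 ZF=1 PC=3
Step 4: PC=3 exec 'SUB A, 1'. After: A=3 B=1 C=0 D=0 ZF=0 PC=4
Step 5: PC=4 exec 'JNZ 2'. After: A=3 B=1 C=0 D=0 ZF=0 PC=2
Step 6: PC=2 exec 'ADD D, C'. After: A=3 B=1 C=0 D=0 ZF=1 PC=3
Step 7: PC=3 exec 'SUB A, 1'. After: A=2 B=1 C=0 D=0 ZF=0 PC=4
Step 8: PC=4 exec 'JNZ 2'. After: A=2 B=1 C=0 D=0 ZF=0 PC=2
Step 9: PC=2 exec 'ADD D, C'. After: A=2 B=1 C=0 D=0 ZF=1 PC=3
Step 10: PC=3 exec 'SUB A, 1'. After: A=1 B=1 C=0 D=0 ZF=0 PC=4
Step 11: PC=4 exec 'JNZ 2'. After: A=1 B=1 C=0 D=0 ZF=0 PC=2
Step 12: PC=2 exec 'ADD D, C'. After: A=1 B=1 C=0 D=0 ZF=1 PC=3
Step 13: PC=3 exec 'SUB A, 1'. After: A=0 B=1 C=0 D=0 ZF=1 PC=4
Step 14: PC=4 exec 'JNZ 2'. After: A=0 B=1 C=0 D=0 ZF=1 PC=5
Step 15: PC=5 exec 'MOV B, 1'. After: A=0 B=1 C=0 D=0 ZF=1 PC=6
Step 16: PC=6 exec 'ADD B, 4'. After: A=0 B=5 C=0 D=0 ZF=0 PC=7
Step 17: PC=7 exec 'MOV A, 6'. After: A=6 B=5 C=0 D=0 ZF=0 PC=8
Step 18: PC=8 exec 'MOV C, 1'. After: A=6 B=5 C=1 D=0 ZF=0 PC=9
Step 19: PC=9 exec 'MOV B, 2'. After: A=6 B=2 C=1 D=0 ZF=0 PC=10
Step 20: PC=10 exec 'HALT'. After: A=6 B=2 C=1 D=0 ZF=0 PC=10 HALTED
Total instructions executed: 20

Answer: 20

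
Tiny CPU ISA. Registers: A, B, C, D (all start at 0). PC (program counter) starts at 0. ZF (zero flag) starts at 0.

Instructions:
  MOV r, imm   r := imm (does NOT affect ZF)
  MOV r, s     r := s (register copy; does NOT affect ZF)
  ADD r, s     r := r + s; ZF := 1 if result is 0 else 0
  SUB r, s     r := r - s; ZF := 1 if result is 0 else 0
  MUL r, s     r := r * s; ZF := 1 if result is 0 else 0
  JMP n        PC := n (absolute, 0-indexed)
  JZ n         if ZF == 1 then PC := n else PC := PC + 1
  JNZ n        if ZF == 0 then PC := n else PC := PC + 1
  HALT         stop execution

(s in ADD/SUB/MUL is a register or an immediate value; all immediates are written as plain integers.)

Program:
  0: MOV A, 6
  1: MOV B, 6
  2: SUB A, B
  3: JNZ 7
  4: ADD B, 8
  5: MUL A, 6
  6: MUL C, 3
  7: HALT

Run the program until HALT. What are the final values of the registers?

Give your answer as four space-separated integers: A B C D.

Answer: 0 14 0 0

Derivation:
Step 1: PC=0 exec 'MOV A, 6'. After: A=6 B=0 C=0 D=0 ZF=0 PC=1
Step 2: PC=1 exec 'MOV B, 6'. After: A=6 B=6 C=0 D=0 ZF=0 PC=2
Step 3: PC=2 exec 'SUB A, B'. After: A=0 B=6 C=0 D=0 ZF=1 PC=3
Step 4: PC=3 exec 'JNZ 7'. After: A=0 B=6 C=0 D=0 ZF=1 PC=4
Step 5: PC=4 exec 'ADD B, 8'. After: A=0 B=14 C=0 D=0 ZF=0 PC=5
Step 6: PC=5 exec 'MUL A, 6'. After: A=0 B=14 C=0 D=0 ZF=1 PC=6
Step 7: PC=6 exec 'MUL C, 3'. After: A=0 B=14 C=0 D=0 ZF=1 PC=7
Step 8: PC=7 exec 'HALT'. After: A=0 B=14 C=0 D=0 ZF=1 PC=7 HALTED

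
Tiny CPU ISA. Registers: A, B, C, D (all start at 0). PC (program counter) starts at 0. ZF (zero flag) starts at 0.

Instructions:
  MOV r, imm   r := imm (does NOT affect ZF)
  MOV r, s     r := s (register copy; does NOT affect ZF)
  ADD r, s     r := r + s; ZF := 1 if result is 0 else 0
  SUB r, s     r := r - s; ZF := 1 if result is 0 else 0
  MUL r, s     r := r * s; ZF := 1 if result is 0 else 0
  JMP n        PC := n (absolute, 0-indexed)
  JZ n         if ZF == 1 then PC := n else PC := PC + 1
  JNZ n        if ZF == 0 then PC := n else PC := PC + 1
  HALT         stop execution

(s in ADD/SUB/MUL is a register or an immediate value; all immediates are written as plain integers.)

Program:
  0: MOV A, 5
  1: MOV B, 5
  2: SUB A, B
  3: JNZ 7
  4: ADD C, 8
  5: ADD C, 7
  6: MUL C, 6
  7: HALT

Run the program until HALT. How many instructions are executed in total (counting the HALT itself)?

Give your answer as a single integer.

Answer: 8

Derivation:
Step 1: PC=0 exec 'MOV A, 5'. After: A=5 B=0 C=0 D=0 ZF=0 PC=1
Step 2: PC=1 exec 'MOV B, 5'. After: A=5 B=5 C=0 D=0 ZF=0 PC=2
Step 3: PC=2 exec 'SUB A, B'. After: A=0 B=5 C=0 D=0 ZF=1 PC=3
Step 4: PC=3 exec 'JNZ 7'. After: A=0 B=5 C=0 D=0 ZF=1 PC=4
Step 5: PC=4 exec 'ADD C, 8'. After: A=0 B=5 C=8 D=0 ZF=0 PC=5
Step 6: PC=5 exec 'ADD C, 7'. After: A=0 B=5 C=15 D=0 ZF=0 PC=6
Step 7: PC=6 exec 'MUL C, 6'. After: A=0 B=5 C=90 D=0 ZF=0 PC=7
Step 8: PC=7 exec 'HALT'. After: A=0 B=5 C=90 D=0 ZF=0 PC=7 HALTED
Total instructions executed: 8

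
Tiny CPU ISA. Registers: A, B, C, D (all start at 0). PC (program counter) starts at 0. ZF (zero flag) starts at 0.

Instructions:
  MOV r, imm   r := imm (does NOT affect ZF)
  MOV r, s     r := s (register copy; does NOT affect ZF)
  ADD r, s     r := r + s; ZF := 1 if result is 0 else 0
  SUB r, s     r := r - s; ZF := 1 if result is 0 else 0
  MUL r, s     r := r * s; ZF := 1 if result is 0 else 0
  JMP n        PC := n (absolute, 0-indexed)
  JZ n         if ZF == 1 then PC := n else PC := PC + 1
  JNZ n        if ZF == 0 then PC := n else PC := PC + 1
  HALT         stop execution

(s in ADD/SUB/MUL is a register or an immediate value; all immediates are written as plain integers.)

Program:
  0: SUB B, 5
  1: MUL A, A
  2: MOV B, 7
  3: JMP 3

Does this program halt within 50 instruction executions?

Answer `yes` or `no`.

Answer: no

Derivation:
Step 1: PC=0 exec 'SUB B, 5'. After: A=0 B=-5 C=0 D=0 ZF=0 PC=1
Step 2: PC=1 exec 'MUL A, A'. After: A=0 B=-5 C=0 D=0 ZF=1 PC=2
Step 3: PC=2 exec 'MOV B, 7'. After: A=0 B=7 C=0 D=0 ZF=1 PC=3
Step 4: PC=3 exec 'JMP 3'. After: A=0 B=7 C=0 D=0 ZF=1 PC=3
State after step 4 equals state after step 3: the program is in a cycle of length 1 and will never halt.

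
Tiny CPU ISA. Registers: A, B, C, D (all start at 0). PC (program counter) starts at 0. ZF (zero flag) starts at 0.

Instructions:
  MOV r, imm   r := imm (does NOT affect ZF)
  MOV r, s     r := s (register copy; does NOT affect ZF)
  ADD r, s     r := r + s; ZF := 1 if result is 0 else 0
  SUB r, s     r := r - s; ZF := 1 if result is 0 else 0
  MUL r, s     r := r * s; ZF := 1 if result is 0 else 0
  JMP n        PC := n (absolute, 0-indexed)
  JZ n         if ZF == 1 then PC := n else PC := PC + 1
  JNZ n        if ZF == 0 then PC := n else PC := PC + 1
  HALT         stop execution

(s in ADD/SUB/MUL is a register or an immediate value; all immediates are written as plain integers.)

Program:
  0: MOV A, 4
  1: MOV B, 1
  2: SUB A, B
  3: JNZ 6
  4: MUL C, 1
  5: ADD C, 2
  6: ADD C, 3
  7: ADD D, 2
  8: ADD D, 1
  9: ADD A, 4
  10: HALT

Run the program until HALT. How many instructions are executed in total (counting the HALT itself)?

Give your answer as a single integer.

Answer: 9

Derivation:
Step 1: PC=0 exec 'MOV A, 4'. After: A=4 B=0 C=0 D=0 ZF=0 PC=1
Step 2: PC=1 exec 'MOV B, 1'. After: A=4 B=1 C=0 D=0 ZF=0 PC=2
Step 3: PC=2 exec 'SUB A, B'. After: A=3 B=1 C=0 D=0 ZF=0 PC=3
Step 4: PC=3 exec 'JNZ 6'. After: A=3 B=1 C=0 D=0 ZF=0 PC=6
Step 5: PC=6 exec 'ADD C, 3'. After: A=3 B=1 C=3 D=0 ZF=0 PC=7
Step 6: PC=7 exec 'ADD D, 2'. After: A=3 B=1 C=3 D=2 ZF=0 PC=8
Step 7: PC=8 exec 'ADD D, 1'. After: A=3 B=1 C=3 D=3 ZF=0 PC=9
Step 8: PC=9 exec 'ADD A, 4'. After: A=7 B=1 C=3 D=3 ZF=0 PC=10
Step 9: PC=10 exec 'HALT'. After: A=7 B=1 C=3 D=3 ZF=0 PC=10 HALTED
Total instructions executed: 9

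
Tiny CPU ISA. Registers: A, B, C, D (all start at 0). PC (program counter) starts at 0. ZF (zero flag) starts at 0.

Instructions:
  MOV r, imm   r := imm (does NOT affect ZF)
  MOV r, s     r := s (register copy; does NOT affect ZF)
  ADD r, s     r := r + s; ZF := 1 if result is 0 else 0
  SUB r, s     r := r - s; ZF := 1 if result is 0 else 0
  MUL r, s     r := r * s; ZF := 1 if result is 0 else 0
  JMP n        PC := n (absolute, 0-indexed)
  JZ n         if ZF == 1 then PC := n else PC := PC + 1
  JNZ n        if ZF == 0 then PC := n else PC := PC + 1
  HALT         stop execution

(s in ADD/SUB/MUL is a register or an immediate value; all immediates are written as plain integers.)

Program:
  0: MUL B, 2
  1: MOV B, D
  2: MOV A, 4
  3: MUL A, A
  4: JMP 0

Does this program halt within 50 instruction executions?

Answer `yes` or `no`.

Answer: no

Derivation:
Step 1: PC=0 exec 'MUL B, 2'. After: A=0 B=0 C=0 D=0 ZF=1 PC=1
Step 2: PC=1 exec 'MOV B, D'. After: A=0 B=0 C=0 D=0 ZF=1 PC=2
Step 3: PC=2 exec 'MOV A, 4'. After: A=4 B=0 C=0 D=0 ZF=1 PC=3
Step 4: PC=3 exec 'MUL A, A'. After: A=16 B=0 C=0 D=0 ZF=0 PC=4
Step 5: PC=4 exec 'JMP 0'. After: A=16 B=0 C=0 D=0 ZF=0 PC=0
Step 6: PC=0 exec 'MUL B, 2'. After: A=16 B=0 C=0 D=0 ZF=1 PC=1
Step 7: PC=1 exec 'MOV B, D'. After: A=16 B=0 C=0 D=0 ZF=1 PC=2
Step 8: PC=2 exec 'MOV A, 4'. After: A=4 B=0 C=0 D=0 ZF=1 PC=3
State after step 8 equals state after step 3: the program is in a cycle of length 5 and will never halt.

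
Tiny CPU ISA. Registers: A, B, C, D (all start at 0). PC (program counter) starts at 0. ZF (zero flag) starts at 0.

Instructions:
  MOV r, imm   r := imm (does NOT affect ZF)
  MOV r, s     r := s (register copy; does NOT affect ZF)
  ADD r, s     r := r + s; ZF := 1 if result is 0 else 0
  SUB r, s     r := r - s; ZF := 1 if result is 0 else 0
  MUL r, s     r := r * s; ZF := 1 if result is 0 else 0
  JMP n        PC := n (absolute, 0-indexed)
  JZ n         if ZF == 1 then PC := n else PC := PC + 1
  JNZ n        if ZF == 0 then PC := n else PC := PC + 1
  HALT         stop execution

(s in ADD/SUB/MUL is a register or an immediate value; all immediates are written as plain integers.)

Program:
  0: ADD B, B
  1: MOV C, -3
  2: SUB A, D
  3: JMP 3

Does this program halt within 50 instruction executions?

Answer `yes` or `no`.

Answer: no

Derivation:
Step 1: PC=0 exec 'ADD B, B'. After: A=0 B=0 C=0 D=0 ZF=1 PC=1
Step 2: PC=1 exec 'MOV C, -3'. After: A=0 B=0 C=-3 D=0 ZF=1 PC=2
Step 3: PC=2 exec 'SUB A, D'. After: A=0 B=0 C=-3 D=0 ZF=1 PC=3
Step 4: PC=3 exec 'JMP 3'. After: A=0 B=0 C=-3 D=0 ZF=1 PC=3
State after step 4 equals state after step 3: the program is in a cycle of length 1 and will never halt.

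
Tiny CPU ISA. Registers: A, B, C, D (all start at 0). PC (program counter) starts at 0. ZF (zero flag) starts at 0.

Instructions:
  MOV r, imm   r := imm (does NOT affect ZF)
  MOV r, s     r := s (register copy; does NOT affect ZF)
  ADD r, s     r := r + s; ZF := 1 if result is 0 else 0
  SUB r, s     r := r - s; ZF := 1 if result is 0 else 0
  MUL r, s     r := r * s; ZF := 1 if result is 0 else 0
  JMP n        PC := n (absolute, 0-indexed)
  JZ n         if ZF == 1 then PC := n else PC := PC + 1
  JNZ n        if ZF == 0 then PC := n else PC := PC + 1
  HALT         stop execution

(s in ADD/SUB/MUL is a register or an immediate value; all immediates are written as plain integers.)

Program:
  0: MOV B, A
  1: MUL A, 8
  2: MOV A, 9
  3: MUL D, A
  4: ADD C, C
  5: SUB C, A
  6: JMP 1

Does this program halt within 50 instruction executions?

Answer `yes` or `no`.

Step 1: PC=0 exec 'MOV B, A'. After: A=0 B=0 C=0 D=0 ZF=0 PC=1
Step 2: PC=1 exec 'MUL A, 8'. After: A=0 B=0 C=0 D=0 ZF=1 PC=2
Step 3: PC=2 exec 'MOV A, 9'. After: A=9 B=0 C=0 D=0 ZF=1 PC=3
Step 4: PC=3 exec 'MUL D, A'. After: A=9 B=0 C=0 D=0 ZF=1 PC=4
Step 5: PC=4 exec 'ADD C, C'. After: A=9 B=0 C=0 D=0 ZF=1 PC=5
Step 6: PC=5 exec 'SUB C, A'. After: A=9 B=0 C=-9 D=0 ZF=0 PC=6
Step 7: PC=6 exec 'JMP 1'. After: A=9 B=0 C=-9 D=0 ZF=0 PC=1
Step 8: PC=1 exec 'MUL A, 8'. After: A=72 B=0 C=-9 D=0 ZF=0 PC=2
Step 9: PC=2 exec 'MOV A, 9'. After: A=9 B=0 C=-9 D=0 ZF=0 PC=3
Step 10: PC=3 exec 'MUL D, A'. After: A=9 B=0 C=-9 D=0 ZF=1 PC=4
Step 11: PC=4 exec 'ADD C, C'. After: A=9 B=0 C=-18 D=0 ZF=0 PC=5
Step 12: PC=5 exec 'SUB C, A'. After: A=9 B=0 C=-27 D=0 ZF=0 PC=6
Step 13: PC=6 exec 'JMP 1'. After: A=9 B=0 C=-27 D=0 ZF=0 PC=1
Step 14: PC=1 exec 'MUL A, 8'. After: A=72 B=0 C=-27 D=0 ZF=0 PC=2
Step 15: PC=2 exec 'MOV A, 9'. After: A=9 B=0 C=-27 D=0 ZF=0 PC=3
After 50 steps: not halted. PC revisits the same instructions with no path to HALT; will never halt.

Answer: no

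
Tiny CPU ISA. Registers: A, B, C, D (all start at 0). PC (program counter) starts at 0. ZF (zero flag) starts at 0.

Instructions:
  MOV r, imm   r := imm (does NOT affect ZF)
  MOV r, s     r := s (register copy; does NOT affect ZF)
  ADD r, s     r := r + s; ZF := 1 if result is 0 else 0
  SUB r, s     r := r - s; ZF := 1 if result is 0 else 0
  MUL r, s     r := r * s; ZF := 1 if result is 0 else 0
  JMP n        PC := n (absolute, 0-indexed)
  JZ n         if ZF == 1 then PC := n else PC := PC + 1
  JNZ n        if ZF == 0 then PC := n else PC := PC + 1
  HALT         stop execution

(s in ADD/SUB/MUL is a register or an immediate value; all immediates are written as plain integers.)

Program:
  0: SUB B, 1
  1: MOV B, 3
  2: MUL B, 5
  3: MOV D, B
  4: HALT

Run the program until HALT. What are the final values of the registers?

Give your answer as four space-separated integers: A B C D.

Step 1: PC=0 exec 'SUB B, 1'. After: A=0 B=-1 C=0 D=0 ZF=0 PC=1
Step 2: PC=1 exec 'MOV B, 3'. After: A=0 B=3 C=0 D=0 ZF=0 PC=2
Step 3: PC=2 exec 'MUL B, 5'. After: A=0 B=15 C=0 D=0 ZF=0 PC=3
Step 4: PC=3 exec 'MOV D, B'. After: A=0 B=15 C=0 D=15 ZF=0 PC=4
Step 5: PC=4 exec 'HALT'. After: A=0 B=15 C=0 D=15 ZF=0 PC=4 HALTED

Answer: 0 15 0 15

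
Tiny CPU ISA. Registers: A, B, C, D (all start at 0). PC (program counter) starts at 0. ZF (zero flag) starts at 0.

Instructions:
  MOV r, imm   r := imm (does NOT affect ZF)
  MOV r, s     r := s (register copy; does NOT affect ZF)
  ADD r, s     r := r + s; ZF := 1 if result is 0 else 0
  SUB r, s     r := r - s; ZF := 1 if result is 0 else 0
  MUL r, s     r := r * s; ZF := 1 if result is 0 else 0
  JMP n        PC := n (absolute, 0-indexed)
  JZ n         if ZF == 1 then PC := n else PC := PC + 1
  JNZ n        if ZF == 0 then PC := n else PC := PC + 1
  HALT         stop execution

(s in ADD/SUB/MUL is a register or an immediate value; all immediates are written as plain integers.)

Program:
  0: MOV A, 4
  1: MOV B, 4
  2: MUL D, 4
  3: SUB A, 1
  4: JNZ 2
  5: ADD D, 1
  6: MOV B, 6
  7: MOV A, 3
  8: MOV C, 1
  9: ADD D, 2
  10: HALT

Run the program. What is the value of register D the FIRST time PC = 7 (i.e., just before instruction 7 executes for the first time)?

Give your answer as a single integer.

Step 1: PC=0 exec 'MOV A, 4'. After: A=4 B=0 C=0 D=0 ZF=0 PC=1
Step 2: PC=1 exec 'MOV B, 4'. After: A=4 B=4 C=0 D=0 ZF=0 PC=2
Step 3: PC=2 exec 'MUL D, 4'. After: A=4 B=4 C=0 D=0 ZF=1 PC=3
Step 4: PC=3 exec 'SUB A, 1'. After: A=3 B=4 C=0 D=0 ZF=0 PC=4
Step 5: PC=4 exec 'JNZ 2'. After: A=3 B=4 C=0 D=0 ZF=0 PC=2
Step 6: PC=2 exec 'MUL D, 4'. After: A=3 B=4 C=0 D=0 ZF=1 PC=3
Step 7: PC=3 exec 'SUB A, 1'. After: A=2 B=4 C=0 D=0 ZF=0 PC=4
Step 8: PC=4 exec 'JNZ 2'. After: A=2 B=4 C=0 D=0 ZF=0 PC=2
Step 9: PC=2 exec 'MUL D, 4'. After: A=2 B=4 C=0 D=0 ZF=1 PC=3
Step 10: PC=3 exec 'SUB A, 1'. After: A=1 B=4 C=0 D=0 ZF=0 PC=4
Step 11: PC=4 exec 'JNZ 2'. After: A=1 B=4 C=0 D=0 ZF=0 PC=2
Step 12: PC=2 exec 'MUL D, 4'. After: A=1 B=4 C=0 D=0 ZF=1 PC=3
Step 13: PC=3 exec 'SUB A, 1'. After: A=0 B=4 C=0 D=0 ZF=1 PC=4
Step 14: PC=4 exec 'JNZ 2'. After: A=0 B=4 C=0 D=0 ZF=1 PC=5
Step 15: PC=5 exec 'ADD D, 1'. After: A=0 B=4 C=0 D=1 ZF=0 PC=6
Step 16: PC=6 exec 'MOV B, 6'. After: A=0 B=6 C=0 D=1 ZF=0 PC=7
First time PC=7: D=1

1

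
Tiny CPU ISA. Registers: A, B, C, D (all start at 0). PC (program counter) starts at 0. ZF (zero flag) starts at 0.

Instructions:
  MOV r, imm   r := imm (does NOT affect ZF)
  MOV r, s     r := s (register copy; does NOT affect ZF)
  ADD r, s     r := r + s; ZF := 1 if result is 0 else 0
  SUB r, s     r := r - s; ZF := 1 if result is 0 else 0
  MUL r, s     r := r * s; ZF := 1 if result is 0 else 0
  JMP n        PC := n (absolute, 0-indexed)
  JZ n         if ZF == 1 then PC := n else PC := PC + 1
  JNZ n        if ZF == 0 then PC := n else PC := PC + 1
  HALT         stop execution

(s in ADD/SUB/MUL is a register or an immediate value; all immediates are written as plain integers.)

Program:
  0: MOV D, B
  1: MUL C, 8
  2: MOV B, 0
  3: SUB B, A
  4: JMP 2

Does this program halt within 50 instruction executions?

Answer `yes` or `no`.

Step 1: PC=0 exec 'MOV D, B'. After: A=0 B=0 C=0 D=0 ZF=0 PC=1
Step 2: PC=1 exec 'MUL C, 8'. After: A=0 B=0 C=0 D=0 ZF=1 PC=2
Step 3: PC=2 exec 'MOV B, 0'. After: A=0 B=0 C=0 D=0 ZF=1 PC=3
Step 4: PC=3 exec 'SUB B, A'. After: A=0 B=0 C=0 D=0 ZF=1 PC=4
Step 5: PC=4 exec 'JMP 2'. After: A=0 B=0 C=0 D=0 ZF=1 PC=2
State after step 5 equals state after step 2: the program is in a cycle of length 3 and will never halt.

Answer: no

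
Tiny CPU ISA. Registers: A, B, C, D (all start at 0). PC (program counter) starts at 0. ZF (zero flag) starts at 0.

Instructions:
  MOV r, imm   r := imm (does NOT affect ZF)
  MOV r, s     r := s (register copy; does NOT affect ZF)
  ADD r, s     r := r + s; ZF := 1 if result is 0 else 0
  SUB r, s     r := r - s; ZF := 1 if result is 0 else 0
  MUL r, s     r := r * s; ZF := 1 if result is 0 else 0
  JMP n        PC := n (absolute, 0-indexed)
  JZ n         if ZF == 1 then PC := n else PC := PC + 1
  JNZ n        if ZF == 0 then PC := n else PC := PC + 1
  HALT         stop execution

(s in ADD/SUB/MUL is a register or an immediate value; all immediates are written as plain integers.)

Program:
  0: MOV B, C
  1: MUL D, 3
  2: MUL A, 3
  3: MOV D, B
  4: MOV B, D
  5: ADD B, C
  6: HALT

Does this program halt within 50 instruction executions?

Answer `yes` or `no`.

Answer: yes

Derivation:
Step 1: PC=0 exec 'MOV B, C'. After: A=0 B=0 C=0 D=0 ZF=0 PC=1
Step 2: PC=1 exec 'MUL D, 3'. After: A=0 B=0 C=0 D=0 ZF=1 PC=2
Step 3: PC=2 exec 'MUL A, 3'. After: A=0 B=0 C=0 D=0 ZF=1 PC=3
Step 4: PC=3 exec 'MOV D, B'. After: A=0 B=0 C=0 D=0 ZF=1 PC=4
Step 5: PC=4 exec 'MOV B, D'. After: A=0 B=0 C=0 D=0 ZF=1 PC=5
Step 6: PC=5 exec 'ADD B, C'. After: A=0 B=0 C=0 D=0 ZF=1 PC=6
Step 7: PC=6 exec 'HALT'. After: A=0 B=0 C=0 D=0 ZF=1 PC=6 HALTED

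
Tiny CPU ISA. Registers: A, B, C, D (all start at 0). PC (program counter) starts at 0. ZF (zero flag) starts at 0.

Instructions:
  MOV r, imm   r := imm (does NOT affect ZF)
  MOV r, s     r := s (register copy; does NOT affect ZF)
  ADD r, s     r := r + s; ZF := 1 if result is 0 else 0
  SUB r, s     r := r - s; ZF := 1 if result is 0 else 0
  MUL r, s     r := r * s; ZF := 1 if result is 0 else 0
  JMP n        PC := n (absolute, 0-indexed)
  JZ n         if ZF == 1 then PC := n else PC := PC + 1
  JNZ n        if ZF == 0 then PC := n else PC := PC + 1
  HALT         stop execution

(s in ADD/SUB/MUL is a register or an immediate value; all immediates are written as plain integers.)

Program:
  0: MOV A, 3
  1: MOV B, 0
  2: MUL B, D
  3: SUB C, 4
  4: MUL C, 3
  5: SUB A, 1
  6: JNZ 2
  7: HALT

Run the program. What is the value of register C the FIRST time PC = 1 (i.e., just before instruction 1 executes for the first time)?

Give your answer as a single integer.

Step 1: PC=0 exec 'MOV A, 3'. After: A=3 B=0 C=0 D=0 ZF=0 PC=1
First time PC=1: C=0

0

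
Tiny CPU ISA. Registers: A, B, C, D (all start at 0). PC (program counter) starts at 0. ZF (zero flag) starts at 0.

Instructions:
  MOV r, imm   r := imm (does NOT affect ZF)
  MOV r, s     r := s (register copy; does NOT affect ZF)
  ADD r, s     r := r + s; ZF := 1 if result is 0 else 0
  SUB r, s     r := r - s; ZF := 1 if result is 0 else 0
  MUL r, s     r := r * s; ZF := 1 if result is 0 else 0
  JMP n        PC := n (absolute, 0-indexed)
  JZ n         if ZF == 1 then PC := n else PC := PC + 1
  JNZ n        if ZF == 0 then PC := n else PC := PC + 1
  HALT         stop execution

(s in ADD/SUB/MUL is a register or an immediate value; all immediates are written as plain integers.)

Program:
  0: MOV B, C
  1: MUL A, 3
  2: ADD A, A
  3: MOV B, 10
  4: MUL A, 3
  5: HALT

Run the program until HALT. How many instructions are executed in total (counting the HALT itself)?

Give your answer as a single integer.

Step 1: PC=0 exec 'MOV B, C'. After: A=0 B=0 C=0 D=0 ZF=0 PC=1
Step 2: PC=1 exec 'MUL A, 3'. After: A=0 B=0 C=0 D=0 ZF=1 PC=2
Step 3: PC=2 exec 'ADD A, A'. After: A=0 B=0 C=0 D=0 ZF=1 PC=3
Step 4: PC=3 exec 'MOV B, 10'. After: A=0 B=10 C=0 D=0 ZF=1 PC=4
Step 5: PC=4 exec 'MUL A, 3'. After: A=0 B=10 C=0 D=0 ZF=1 PC=5
Step 6: PC=5 exec 'HALT'. After: A=0 B=10 C=0 D=0 ZF=1 PC=5 HALTED
Total instructions executed: 6

Answer: 6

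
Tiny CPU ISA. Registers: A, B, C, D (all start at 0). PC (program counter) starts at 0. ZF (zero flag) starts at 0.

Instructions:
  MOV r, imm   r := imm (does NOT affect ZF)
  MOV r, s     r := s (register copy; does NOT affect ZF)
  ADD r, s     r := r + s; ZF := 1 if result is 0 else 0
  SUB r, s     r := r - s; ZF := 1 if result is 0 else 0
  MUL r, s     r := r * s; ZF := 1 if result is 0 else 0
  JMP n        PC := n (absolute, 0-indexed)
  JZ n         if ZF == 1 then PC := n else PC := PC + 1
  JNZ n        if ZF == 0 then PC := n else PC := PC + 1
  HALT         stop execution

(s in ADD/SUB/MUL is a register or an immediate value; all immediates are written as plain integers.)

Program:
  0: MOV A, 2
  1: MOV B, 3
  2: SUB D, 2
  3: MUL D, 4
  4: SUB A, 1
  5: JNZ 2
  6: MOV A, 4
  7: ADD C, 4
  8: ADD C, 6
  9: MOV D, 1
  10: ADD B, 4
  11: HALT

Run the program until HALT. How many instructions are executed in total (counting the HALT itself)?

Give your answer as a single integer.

Answer: 16

Derivation:
Step 1: PC=0 exec 'MOV A, 2'. After: A=2 B=0 C=0 D=0 ZF=0 PC=1
Step 2: PC=1 exec 'MOV B, 3'. After: A=2 B=3 C=0 D=0 ZF=0 PC=2
Step 3: PC=2 exec 'SUB D, 2'. After: A=2 B=3 C=0 D=-2 ZF=0 PC=3
Step 4: PC=3 exec 'MUL D, 4'. After: A=2 B=3 C=0 D=-8 ZF=0 PC=4
Step 5: PC=4 exec 'SUB A, 1'. After: A=1 B=3 C=0 D=-8 ZF=0 PC=5
Step 6: PC=5 exec 'JNZ 2'. After: A=1 B=3 C=0 D=-8 ZF=0 PC=2
Step 7: PC=2 exec 'SUB D, 2'. After: A=1 B=3 C=0 D=-10 ZF=0 PC=3
Step 8: PC=3 exec 'MUL D, 4'. After: A=1 B=3 C=0 D=-40 ZF=0 PC=4
Step 9: PC=4 exec 'SUB A, 1'. After: A=0 B=3 C=0 D=-40 ZF=1 PC=5
Step 10: PC=5 exec 'JNZ 2'. After: A=0 B=3 C=0 D=-40 ZF=1 PC=6
Step 11: PC=6 exec 'MOV A, 4'. After: A=4 B=3 C=0 D=-40 ZF=1 PC=7
Step 12: PC=7 exec 'ADD C, 4'. After: A=4 B=3 C=4 D=-40 ZF=0 PC=8
Step 13: PC=8 exec 'ADD C, 6'. After: A=4 B=3 C=10 D=-40 ZF=0 PC=9
Step 14: PC=9 exec 'MOV D, 1'. After: A=4 B=3 C=10 D=1 ZF=0 PC=10
Step 15: PC=10 exec 'ADD B, 4'. After: A=4 B=7 C=10 D=1 ZF=0 PC=11
Step 16: PC=11 exec 'HALT'. After: A=4 B=7 C=10 D=1 ZF=0 PC=11 HALTED
Total instructions executed: 16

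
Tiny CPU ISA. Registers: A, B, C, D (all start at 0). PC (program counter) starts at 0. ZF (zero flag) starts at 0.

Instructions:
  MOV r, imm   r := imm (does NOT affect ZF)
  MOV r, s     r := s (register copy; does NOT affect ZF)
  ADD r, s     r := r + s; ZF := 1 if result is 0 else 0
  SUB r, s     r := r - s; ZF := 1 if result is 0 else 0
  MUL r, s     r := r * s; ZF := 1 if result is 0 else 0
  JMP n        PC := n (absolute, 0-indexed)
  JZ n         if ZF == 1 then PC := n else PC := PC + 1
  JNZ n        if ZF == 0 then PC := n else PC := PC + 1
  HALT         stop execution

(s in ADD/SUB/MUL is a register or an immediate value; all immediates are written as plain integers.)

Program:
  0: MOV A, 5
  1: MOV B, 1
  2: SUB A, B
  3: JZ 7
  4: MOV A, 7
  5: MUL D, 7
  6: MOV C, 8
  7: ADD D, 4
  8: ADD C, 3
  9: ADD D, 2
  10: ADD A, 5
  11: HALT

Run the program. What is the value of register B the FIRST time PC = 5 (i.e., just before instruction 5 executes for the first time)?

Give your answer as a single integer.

Step 1: PC=0 exec 'MOV A, 5'. After: A=5 B=0 C=0 D=0 ZF=0 PC=1
Step 2: PC=1 exec 'MOV B, 1'. After: A=5 B=1 C=0 D=0 ZF=0 PC=2
Step 3: PC=2 exec 'SUB A, B'. After: A=4 B=1 C=0 D=0 ZF=0 PC=3
Step 4: PC=3 exec 'JZ 7'. After: A=4 B=1 C=0 D=0 ZF=0 PC=4
Step 5: PC=4 exec 'MOV A, 7'. After: A=7 B=1 C=0 D=0 ZF=0 PC=5
First time PC=5: B=1

1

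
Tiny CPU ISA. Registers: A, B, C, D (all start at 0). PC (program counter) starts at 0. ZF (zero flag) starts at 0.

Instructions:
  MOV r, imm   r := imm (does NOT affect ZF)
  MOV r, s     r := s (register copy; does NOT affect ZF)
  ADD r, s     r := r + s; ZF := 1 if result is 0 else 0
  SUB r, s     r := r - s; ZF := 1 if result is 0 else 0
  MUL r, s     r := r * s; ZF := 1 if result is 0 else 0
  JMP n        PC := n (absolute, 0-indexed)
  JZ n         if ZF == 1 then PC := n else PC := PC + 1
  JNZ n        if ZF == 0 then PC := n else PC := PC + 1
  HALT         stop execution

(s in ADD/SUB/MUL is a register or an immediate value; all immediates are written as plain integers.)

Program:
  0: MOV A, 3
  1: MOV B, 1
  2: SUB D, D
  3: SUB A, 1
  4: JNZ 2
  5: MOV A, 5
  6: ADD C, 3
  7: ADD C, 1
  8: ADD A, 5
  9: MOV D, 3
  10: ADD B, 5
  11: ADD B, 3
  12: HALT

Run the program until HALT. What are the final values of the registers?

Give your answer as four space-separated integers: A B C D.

Answer: 10 9 4 3

Derivation:
Step 1: PC=0 exec 'MOV A, 3'. After: A=3 B=0 C=0 D=0 ZF=0 PC=1
Step 2: PC=1 exec 'MOV B, 1'. After: A=3 B=1 C=0 D=0 ZF=0 PC=2
Step 3: PC=2 exec 'SUB D, D'. After: A=3 B=1 C=0 D=0 ZF=1 PC=3
Step 4: PC=3 exec 'SUB A, 1'. After: A=2 B=1 C=0 D=0 ZF=0 PC=4
Step 5: PC=4 exec 'JNZ 2'. After: A=2 B=1 C=0 D=0 ZF=0 PC=2
Step 6: PC=2 exec 'SUB D, D'. After: A=2 B=1 C=0 D=0 ZF=1 PC=3
Step 7: PC=3 exec 'SUB A, 1'. After: A=1 B=1 C=0 D=0 ZF=0 PC=4
Step 8: PC=4 exec 'JNZ 2'. After: A=1 B=1 C=0 D=0 ZF=0 PC=2
Step 9: PC=2 exec 'SUB D, D'. After: A=1 B=1 C=0 D=0 ZF=1 PC=3
Step 10: PC=3 exec 'SUB A, 1'. After: A=0 B=1 C=0 D=0 ZF=1 PC=4
Step 11: PC=4 exec 'JNZ 2'. After: A=0 B=1 C=0 D=0 ZF=1 PC=5
Step 12: PC=5 exec 'MOV A, 5'. After: A=5 B=1 C=0 D=0 ZF=1 PC=6
Step 13: PC=6 exec 'ADD C, 3'. After: A=5 B=1 C=3 D=0 ZF=0 PC=7
Step 14: PC=7 exec 'ADD C, 1'. After: A=5 B=1 C=4 D=0 ZF=0 PC=8
Step 15: PC=8 exec 'ADD A, 5'. After: A=10 B=1 C=4 D=0 ZF=0 PC=9
Step 16: PC=9 exec 'MOV D, 3'. After: A=10 B=1 C=4 D=3 ZF=0 PC=10
Step 17: PC=10 exec 'ADD B, 5'. After: A=10 B=6 C=4 D=3 ZF=0 PC=11
Step 18: PC=11 exec 'ADD B, 3'. After: A=10 B=9 C=4 D=3 ZF=0 PC=12
Step 19: PC=12 exec 'HALT'. After: A=10 B=9 C=4 D=3 ZF=0 PC=12 HALTED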